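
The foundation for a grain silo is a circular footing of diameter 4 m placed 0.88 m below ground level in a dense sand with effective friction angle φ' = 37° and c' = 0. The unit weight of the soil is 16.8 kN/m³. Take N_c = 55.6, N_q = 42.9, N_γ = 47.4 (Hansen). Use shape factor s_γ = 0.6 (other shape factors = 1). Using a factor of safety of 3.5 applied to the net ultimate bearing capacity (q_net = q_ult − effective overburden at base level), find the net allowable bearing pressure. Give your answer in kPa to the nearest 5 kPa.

q = γ·D_f = 16.8 × 0.88 = 14.784 kPa.
q·N_q = 14.784 × 42.9 = 634.23 kPa
0.5·γ·B·N_γ·s_γ = 0.5 × 16.8 × 4 × 47.4 × 0.6 = 955.58 kPa
q_ult = 634.23 + 955.58 = 1589.8 kPa.
Net ultimate: q_net = 1589.8 − 14.784 = 1575 kPa.
q_all(net) = 1575 / 3.5 = 450.01 kPa.

q_all(net) ≈ 450 kPa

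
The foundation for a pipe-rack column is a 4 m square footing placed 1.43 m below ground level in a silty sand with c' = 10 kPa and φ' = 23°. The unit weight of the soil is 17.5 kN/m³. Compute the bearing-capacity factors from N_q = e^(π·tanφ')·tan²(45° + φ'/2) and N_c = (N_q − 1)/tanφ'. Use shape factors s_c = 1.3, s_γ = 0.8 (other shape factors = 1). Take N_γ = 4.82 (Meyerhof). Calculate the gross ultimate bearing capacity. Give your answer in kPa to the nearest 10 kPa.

tan23° = 0.4245, so N_q = e^(π×0.4245)·tan²(56.5°) = 3.794 × 2.283 = 8.66.
N_c = (8.66 − 1)/tan23° = 18.05.
Effective surcharge at the founding depth q = γ·D_f = 17.5 × 1.43 = 25.025 kPa.
q_ult = c·N_c·s_c + q·N_q + 0.5·γ·B·N_γ·s_γ
     = 10 × 18.049 × 1.3 + 25.025 × 8.6612 + 0.5 × 17.5 × 4 × 4.82 × 0.8
     = 234.63 + 216.75 + 134.96 = 586.34 kPa.

q_ult ≈ 590 kPa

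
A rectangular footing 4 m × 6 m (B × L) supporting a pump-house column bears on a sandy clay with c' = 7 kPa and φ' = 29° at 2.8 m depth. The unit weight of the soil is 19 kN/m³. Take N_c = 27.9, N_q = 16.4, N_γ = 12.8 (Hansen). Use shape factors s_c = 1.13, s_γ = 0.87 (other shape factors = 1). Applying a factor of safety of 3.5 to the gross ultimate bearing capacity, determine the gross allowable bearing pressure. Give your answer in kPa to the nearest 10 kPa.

Overburden at base level: q = 19 × 2.8 = 53.2 kPa.
Cohesion term c·N_c·s_c = 7 × 27.9 × 1.13 = 220.69 kPa; surcharge term q·N_q = 53.2 × 16.4 = 872.48 kPa; self-weight term 0.5·γ·B·N_γ·s_γ = 0.5 × 19 × 4 × 12.8 × 0.87 = 423.17 kPa.
q_ult = 220.69 + 872.48 + 423.17 = 1516.3 kPa.
q_all = q_ult / FS = 1516.3 / 3.5 = 433.24 kPa.

q_all ≈ 430 kPa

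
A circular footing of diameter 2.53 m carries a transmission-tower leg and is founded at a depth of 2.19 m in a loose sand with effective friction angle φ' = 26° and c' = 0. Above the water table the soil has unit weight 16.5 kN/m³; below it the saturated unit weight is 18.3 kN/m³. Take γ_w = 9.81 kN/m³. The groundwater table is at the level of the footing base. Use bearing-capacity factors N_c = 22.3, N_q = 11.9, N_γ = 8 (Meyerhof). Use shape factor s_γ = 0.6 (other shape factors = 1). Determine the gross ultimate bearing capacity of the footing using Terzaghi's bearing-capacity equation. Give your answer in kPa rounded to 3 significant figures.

Effective surcharge at the founding depth q = γ·D_f = 16.5 × 2.19 = 36.135 kPa.
The water table coincides with the base, so in the self-weight term γ → γ' = 8.49 kN/m³.
q_ult = q·N_q + 0.5·γ·B·N_γ·s_γ
     = 36.135 × 11.9 + 0.5 × 8.49 × 2.53 × 8 × 0.6
     = 430.01 + 51.551 = 481.56 kPa.

q_ult ≈ 482 kPa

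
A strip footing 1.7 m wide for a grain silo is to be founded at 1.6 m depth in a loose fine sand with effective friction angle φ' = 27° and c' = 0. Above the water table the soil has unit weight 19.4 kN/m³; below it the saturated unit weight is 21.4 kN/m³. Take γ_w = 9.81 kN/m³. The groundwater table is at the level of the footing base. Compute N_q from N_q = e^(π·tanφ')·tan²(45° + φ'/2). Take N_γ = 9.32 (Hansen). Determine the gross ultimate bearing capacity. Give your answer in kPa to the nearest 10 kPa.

q_ult ≈ 500 kPa

tan27° = 0.5095, so N_q = e^(π×0.5095)·tan²(58.5°) = 4.957 × 2.663 = 13.2.
q = γ·D_f = 19.4 × 1.6 = 31.04 kPa.
For the ½γBN_γ term take γ' = 21.4 − 9.81 = 11.59 kN/m³ (soil below base is submerged).
q·N_q = 31.04 × 13.199 = 409.7 kPa
0.5·γ·B·N_γ = 0.5 × 11.59 × 1.7 × 9.32 = 91.816 kPa
q_ult = 409.7 + 91.816 = 501.52 kPa.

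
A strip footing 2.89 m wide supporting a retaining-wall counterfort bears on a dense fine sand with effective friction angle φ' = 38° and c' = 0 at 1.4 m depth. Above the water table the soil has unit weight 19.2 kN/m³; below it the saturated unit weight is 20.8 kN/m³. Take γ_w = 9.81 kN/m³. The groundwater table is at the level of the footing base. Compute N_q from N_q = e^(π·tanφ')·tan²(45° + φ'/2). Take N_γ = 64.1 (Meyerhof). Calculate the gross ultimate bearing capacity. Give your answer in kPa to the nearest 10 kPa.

q_ult ≈ 2330 kPa

tan38° = 0.7813, so N_q = e^(π×0.7813)·tan²(64°) = 11.64 × 4.204 = 48.93.
Overburden at base level: q = 19.2 × 1.4 = 26.88 kPa.
Below the base the soil is submerged, so the ½γBN_γ term uses γ' = 20.8 − 9.81 = 10.99 kN/m³.
Surcharge term q·N_q = 26.88 × 48.933 = 1315.3 kPa; self-weight term 0.5·γ·B·N_γ = 0.5 × 10.99 × 2.89 × 64.1 = 1017.9 kPa.
q_ult = 1315.3 + 1017.9 = 2333.3 kPa.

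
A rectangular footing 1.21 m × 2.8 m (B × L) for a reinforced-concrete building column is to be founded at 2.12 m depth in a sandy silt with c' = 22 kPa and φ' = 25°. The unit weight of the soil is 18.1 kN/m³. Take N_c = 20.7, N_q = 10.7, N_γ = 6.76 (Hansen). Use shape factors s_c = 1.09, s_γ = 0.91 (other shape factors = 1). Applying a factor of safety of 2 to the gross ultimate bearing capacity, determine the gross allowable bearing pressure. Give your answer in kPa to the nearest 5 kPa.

q_all ≈ 485 kPa

Overburden at base level: q = 18.1 × 2.12 = 38.372 kPa.
Cohesion term c·N_c·s_c = 22 × 20.7 × 1.09 = 496.39 kPa; surcharge term q·N_q = 38.372 × 10.7 = 410.58 kPa; self-weight term 0.5·γ·B·N_γ·s_γ = 0.5 × 18.1 × 1.21 × 6.76 × 0.91 = 67.363 kPa.
q_ult = 496.39 + 410.58 + 67.363 = 974.33 kPa.
q_all = q_ult / FS = 974.33 / 2 = 487.16 kPa.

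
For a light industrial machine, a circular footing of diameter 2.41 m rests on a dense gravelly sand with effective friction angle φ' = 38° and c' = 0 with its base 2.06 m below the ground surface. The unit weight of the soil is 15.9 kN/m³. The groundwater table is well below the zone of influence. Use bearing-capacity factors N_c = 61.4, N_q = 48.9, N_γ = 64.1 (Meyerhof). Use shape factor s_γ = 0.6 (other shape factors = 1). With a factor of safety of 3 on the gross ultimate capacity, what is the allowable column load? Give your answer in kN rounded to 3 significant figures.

P_all ≈ 3560 kN

Overburden at base level: q = 15.9 × 2.06 = 32.754 kPa.
Surcharge term q·N_q = 32.754 × 48.9 = 1601.7 kPa; self-weight term 0.5·γ·B·N_γ·s_γ = 0.5 × 15.9 × 2.41 × 64.1 × 0.6 = 736.87 kPa.
q_ult = 1601.7 + 736.87 = 2338.5 kPa.
Gross allowable pressure q_all = 2338.5 / 3 = 779.51 kPa.
Footing area = 4.5617 m², so allowable column load = 779.51 × 4.5617 = 3555.9 kN.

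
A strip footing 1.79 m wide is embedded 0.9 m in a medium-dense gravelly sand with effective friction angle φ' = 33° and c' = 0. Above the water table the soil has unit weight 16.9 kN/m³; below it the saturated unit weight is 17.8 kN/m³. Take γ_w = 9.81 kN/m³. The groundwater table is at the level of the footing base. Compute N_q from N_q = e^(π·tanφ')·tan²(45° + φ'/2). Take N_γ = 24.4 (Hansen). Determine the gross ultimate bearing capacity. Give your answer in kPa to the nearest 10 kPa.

tan33° = 0.6494, so N_q = e^(π×0.6494)·tan²(61.5°) = 7.692 × 3.392 = 26.09.
Overburden at base level: q = 16.9 × 0.9 = 15.21 kPa.
Below the base the soil is submerged, so the ½γBN_γ term uses γ' = 17.8 − 9.81 = 7.99 kN/m³.
Surcharge term q·N_q = 15.21 × 26.092 = 396.86 kPa; self-weight term 0.5·γ·B·N_γ = 0.5 × 7.99 × 1.79 × 24.4 = 174.49 kPa.
q_ult = 396.86 + 174.49 = 571.35 kPa.

q_ult ≈ 570 kPa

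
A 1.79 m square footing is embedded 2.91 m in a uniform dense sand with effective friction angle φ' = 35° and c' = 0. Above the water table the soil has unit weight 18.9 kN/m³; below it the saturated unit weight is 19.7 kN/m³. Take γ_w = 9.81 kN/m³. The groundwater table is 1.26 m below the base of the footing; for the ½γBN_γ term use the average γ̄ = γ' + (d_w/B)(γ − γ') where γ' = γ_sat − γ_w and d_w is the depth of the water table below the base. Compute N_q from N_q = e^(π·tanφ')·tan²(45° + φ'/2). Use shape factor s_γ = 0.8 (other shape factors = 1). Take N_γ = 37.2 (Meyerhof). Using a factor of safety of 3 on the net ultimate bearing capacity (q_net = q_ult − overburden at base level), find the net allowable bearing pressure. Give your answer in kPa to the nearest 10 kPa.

q_all(net) ≈ 740 kPa

N_q = e^(π·tan35°)·tan²(62.5°) = 33.3.
Effective surcharge at the founding depth q = γ·D_f = 18.9 × 2.91 = 54.999 kPa.
With d_w = 1.26 m < B, γ̄ = 9.89 + (1.26/1.79) × (18.9 − 9.89) = 16.232 kN/m³.
q_ult = q·N_q + 0.5·γ·B·N_γ·s_γ
     = 54.999 × 33.296 + 0.5 × 16.232 × 1.79 × 37.2 × 0.8
     = 1831.3 + 432.35 = 2263.6 kPa.
q_net = 2263.6 − 54.999 = 2208.6 kPa.
q_all(net) = 2208.6 / 3 = 736.2 kPa.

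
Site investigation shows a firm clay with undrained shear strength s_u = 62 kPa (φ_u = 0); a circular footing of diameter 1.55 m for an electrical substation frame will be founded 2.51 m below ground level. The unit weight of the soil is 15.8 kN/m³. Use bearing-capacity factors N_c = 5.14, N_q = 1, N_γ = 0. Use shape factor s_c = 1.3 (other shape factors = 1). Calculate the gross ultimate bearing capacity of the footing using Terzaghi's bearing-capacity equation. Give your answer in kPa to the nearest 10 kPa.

q_ult ≈ 450 kPa

Effective surcharge at the founding depth q = γ·D_f = 15.8 × 2.51 = 39.658 kPa.
q_ult = c·N_c·s_c + q·N_q
     = 62 × 5.14 × 1.3 + 39.658 × 1
     = 414.28 + 39.658 = 453.94 kPa.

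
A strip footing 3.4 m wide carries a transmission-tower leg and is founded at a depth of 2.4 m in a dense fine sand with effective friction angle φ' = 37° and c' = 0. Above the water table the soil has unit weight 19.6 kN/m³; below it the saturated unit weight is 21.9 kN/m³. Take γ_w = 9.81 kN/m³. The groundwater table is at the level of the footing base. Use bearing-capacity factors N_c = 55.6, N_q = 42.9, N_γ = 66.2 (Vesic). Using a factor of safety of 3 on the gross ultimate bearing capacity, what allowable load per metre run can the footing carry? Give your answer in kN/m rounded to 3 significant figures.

Effective surcharge at the founding depth q = γ·D_f = 19.6 × 2.4 = 47.04 kPa.
The water table coincides with the base, so in the self-weight term γ → γ' = 12.09 kN/m³.
q_ult = q·N_q + 0.5·γ·B·N_γ
     = 47.04 × 42.9 + 0.5 × 12.09 × 3.4 × 66.2
     = 2018 + 1360.6 = 3378.6 kPa.
Gross allowable pressure q_all = 3378.6 / 3 = 1126.2 kPa.
Allowable wall load = q_all × B = 1126.2 × 3.4 = 3829.1 kN per metre run.

≈ 3830 kN/m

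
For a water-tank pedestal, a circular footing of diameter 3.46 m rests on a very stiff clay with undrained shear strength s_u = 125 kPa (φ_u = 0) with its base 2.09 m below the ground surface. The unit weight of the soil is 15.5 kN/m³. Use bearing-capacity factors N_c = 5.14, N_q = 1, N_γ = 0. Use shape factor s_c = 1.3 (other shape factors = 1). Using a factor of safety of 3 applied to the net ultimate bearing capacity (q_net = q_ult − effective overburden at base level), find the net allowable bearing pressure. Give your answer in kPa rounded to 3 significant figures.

q_all(net) ≈ 278 kPa

q = γ·D_f = 15.5 × 2.09 = 32.395 kPa.
c·N_c·s_c = 125 × 5.14 × 1.3 = 835.25 kPa
q·N_q = 32.395 × 1 = 32.395 kPa
q_ult = 835.25 + 32.395 = 867.64 kPa.
Net ultimate: q_net = 867.64 − 32.395 = 835.25 kPa.
q_all(net) = 835.25 / 3 = 278.42 kPa.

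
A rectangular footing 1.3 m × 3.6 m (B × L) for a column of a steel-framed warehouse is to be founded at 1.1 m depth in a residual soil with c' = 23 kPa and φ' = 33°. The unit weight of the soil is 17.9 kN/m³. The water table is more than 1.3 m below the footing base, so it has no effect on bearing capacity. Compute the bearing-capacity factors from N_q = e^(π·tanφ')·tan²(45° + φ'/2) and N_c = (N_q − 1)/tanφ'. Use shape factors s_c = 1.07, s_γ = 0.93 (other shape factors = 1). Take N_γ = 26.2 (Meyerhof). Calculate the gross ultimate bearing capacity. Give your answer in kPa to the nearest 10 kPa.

tan33° = 0.6494, so N_q = e^(π×0.6494)·tan²(61.5°) = 7.692 × 3.392 = 26.09.
N_c = (26.09 − 1)/tan33° = 38.64.
q = γ·D_f = 17.9 × 1.1 = 19.69 kPa.
c·N_c·s_c = 23 × 38.638 × 1.07 = 950.89 kPa
q·N_q = 19.69 × 26.092 = 513.75 kPa
0.5·γ·B·N_γ·s_γ = 0.5 × 17.9 × 1.3 × 26.2 × 0.93 = 283.5 kPa
q_ult = 950.89 + 513.75 + 283.5 = 1748.1 kPa.

q_ult ≈ 1750 kPa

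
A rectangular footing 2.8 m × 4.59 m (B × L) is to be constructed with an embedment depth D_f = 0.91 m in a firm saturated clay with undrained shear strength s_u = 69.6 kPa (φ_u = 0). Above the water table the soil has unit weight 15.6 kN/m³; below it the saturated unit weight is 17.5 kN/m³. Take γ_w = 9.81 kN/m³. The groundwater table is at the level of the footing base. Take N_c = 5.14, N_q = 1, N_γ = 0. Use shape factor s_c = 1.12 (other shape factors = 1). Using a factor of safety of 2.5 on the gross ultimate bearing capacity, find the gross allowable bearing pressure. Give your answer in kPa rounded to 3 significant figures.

q = γ·D_f = 15.6 × 0.91 = 14.196 kPa.
c·N_c·s_c = 69.6 × 5.14 × 1.12 = 400.67 kPa
q·N_q = 14.196 × 1 = 14.196 kPa
q_ult = 400.67 + 14.196 = 414.87 kPa.
q_all = 414.87 / 2.5 = 165.95 kPa.

q_all ≈ 166 kPa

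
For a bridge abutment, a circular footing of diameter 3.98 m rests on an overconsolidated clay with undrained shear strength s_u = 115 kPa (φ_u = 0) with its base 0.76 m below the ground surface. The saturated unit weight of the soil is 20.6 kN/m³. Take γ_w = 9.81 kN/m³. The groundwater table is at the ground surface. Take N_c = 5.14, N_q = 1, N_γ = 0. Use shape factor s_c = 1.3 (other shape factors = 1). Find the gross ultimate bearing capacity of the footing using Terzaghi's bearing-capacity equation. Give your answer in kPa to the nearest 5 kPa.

γ' = 20.6 − 9.81 = 10.79 kN/m³ (submerged throughout). q = 10.79 × 0.76 = 8.2004 kPa.
c·N_c·s_c = 115 × 5.14 × 1.3 = 768.43 kPa
q·N_q = 8.2004 × 1 = 8.2004 kPa
q_ult = 768.43 + 8.2004 = 776.63 kPa.

q_ult ≈ 775 kPa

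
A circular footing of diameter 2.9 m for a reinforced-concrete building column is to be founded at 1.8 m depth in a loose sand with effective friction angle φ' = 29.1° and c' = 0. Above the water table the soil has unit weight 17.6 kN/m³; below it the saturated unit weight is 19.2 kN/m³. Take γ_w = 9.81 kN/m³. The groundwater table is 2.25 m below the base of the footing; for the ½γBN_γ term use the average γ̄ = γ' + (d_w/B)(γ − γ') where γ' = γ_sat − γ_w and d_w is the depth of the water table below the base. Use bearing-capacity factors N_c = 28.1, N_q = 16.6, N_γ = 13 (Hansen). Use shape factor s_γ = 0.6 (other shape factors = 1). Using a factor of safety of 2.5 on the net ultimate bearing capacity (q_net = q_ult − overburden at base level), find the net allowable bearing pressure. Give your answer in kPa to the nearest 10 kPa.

q_all(net) ≈ 270 kPa

Overburden at base level: q = 17.6 × 1.8 = 31.68 kPa.
The water table is 2.25 m below the base (< B = 2.9 m), so the ½γBN_γ term uses γ̄ = γ' + (d_w/B)(γ − γ') = 9.39 + (2.25/2.9)(17.6 − 9.39) = 15.76 kN/m³.
Surcharge term q·N_q = 31.68 × 16.6 = 525.89 kPa; self-weight term 0.5·γ·B·N_γ·s_γ = 0.5 × 15.76 × 2.9 × 13 × 0.6 = 178.24 kPa.
q_ult = 525.89 + 178.24 = 704.13 kPa.
q_net = 704.13 − 31.68 = 672.45 kPa.
q_all(net) = 672.45 / 2.5 = 268.98 kPa.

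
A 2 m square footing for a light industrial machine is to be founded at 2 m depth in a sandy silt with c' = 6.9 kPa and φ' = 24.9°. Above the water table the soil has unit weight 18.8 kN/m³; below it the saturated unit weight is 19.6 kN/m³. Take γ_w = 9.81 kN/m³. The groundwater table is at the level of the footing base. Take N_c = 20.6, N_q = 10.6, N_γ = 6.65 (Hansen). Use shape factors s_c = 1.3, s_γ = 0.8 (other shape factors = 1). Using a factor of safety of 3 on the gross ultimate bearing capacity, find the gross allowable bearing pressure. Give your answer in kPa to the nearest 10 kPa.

Overburden at base level: q = 18.8 × 2 = 37.6 kPa.
Below the base the soil is submerged, so the ½γBN_γ term uses γ' = 19.6 − 9.81 = 9.79 kN/m³.
Cohesion term c·N_c·s_c = 6.9 × 20.6 × 1.3 = 184.78 kPa; surcharge term q·N_q = 37.6 × 10.6 = 398.56 kPa; self-weight term 0.5·γ·B·N_γ·s_γ = 0.5 × 9.79 × 2 × 6.65 × 0.8 = 52.083 kPa.
q_ult = 184.78 + 398.56 + 52.083 = 635.42 kPa.
q_all = 635.42 / 3 = 211.81 kPa.

q_all ≈ 210 kPa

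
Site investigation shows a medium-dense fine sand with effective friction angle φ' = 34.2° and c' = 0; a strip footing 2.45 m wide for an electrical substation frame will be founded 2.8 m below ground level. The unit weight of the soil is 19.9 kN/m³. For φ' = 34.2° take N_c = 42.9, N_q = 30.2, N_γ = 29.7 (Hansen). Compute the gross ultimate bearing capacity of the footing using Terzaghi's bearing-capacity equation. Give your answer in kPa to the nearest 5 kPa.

q_ult ≈ 2405 kPa

q = γ·D_f = 19.9 × 2.8 = 55.72 kPa.
q·N_q = 55.72 × 30.2 = 1682.7 kPa
0.5·γ·B·N_γ = 0.5 × 19.9 × 2.45 × 29.7 = 724.01 kPa
q_ult = 1682.7 + 724.01 = 2406.8 kPa.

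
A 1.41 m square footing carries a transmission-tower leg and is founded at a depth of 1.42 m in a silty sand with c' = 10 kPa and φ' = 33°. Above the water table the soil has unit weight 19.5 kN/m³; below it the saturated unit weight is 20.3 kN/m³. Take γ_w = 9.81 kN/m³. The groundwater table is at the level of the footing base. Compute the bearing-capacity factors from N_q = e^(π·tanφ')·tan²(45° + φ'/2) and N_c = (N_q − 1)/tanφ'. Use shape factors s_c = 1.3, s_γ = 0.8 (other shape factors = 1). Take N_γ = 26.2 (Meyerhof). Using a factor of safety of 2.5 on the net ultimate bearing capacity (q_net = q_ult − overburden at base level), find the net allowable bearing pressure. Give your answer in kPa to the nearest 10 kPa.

N_q = e^(π·tan33°)·tan²(61.5°) = 26.09; N_c = (N_q − 1)/tanφ' = 38.64.
Effective surcharge at the founding depth q = γ·D_f = 19.5 × 1.42 = 27.69 kPa.
The water table coincides with the base, so in the self-weight term γ → γ' = 10.49 kN/m³.
q_ult = c·N_c·s_c + q·N_q + 0.5·γ·B·N_γ·s_γ
     = 10 × 38.638 × 1.3 + 27.69 × 26.092 + 0.5 × 10.49 × 1.41 × 26.2 × 0.8
     = 502.3 + 722.49 + 155.01 = 1379.8 kPa.
q_net = 1379.8 − 27.69 = 1352.1 kPa.
q_all(net) = 1352.1 / 2.5 = 540.84 kPa.

q_all(net) ≈ 540 kPa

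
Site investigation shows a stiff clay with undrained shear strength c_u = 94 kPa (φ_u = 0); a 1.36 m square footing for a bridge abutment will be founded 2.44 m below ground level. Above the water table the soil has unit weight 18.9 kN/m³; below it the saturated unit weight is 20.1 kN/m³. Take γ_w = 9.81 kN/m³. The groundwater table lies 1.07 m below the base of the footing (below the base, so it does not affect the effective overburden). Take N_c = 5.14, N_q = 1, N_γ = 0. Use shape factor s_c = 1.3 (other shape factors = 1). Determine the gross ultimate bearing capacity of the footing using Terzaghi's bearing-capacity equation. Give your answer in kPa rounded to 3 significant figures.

q = γ·D_f = 18.9 × 2.44 = 46.116 kPa.
c·N_c·s_c = 94 × 5.14 × 1.3 = 628.11 kPa
q·N_q = 46.116 × 1 = 46.116 kPa
q_ult = 628.11 + 46.116 = 674.22 kPa.

q_ult ≈ 674 kPa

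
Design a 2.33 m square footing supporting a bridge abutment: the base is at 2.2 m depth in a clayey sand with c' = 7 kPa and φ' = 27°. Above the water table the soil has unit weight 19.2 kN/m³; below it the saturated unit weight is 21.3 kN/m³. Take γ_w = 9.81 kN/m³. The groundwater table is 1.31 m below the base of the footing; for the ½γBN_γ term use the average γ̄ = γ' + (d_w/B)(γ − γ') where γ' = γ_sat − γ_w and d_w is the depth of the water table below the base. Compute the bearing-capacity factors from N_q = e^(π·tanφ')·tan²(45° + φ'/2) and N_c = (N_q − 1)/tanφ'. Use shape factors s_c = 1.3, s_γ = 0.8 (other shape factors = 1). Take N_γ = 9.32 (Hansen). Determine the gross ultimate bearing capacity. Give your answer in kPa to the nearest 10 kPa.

tan27° = 0.5095, so N_q = e^(π×0.5095)·tan²(58.5°) = 4.957 × 2.663 = 13.2.
N_c = (13.2 − 1)/tan27° = 23.94.
q = γ·D_f = 19.2 × 2.2 = 42.24 kPa.
γ' = 11.49 kN/m³; averaging over the depth B below the base, γ̄ = γ' + (d_w/B)(γ − γ') = 15.825 kN/m³.
c·N_c·s_c = 7 × 23.942 × 1.3 = 217.87 kPa
q·N_q = 42.24 × 13.199 = 557.53 kPa
0.5·γ·B·N_γ·s_γ = 0.5 × 15.825 × 2.33 × 9.32 × 0.8 = 137.46 kPa
q_ult = 217.87 + 557.53 + 137.46 = 912.86 kPa.

q_ult ≈ 910 kPa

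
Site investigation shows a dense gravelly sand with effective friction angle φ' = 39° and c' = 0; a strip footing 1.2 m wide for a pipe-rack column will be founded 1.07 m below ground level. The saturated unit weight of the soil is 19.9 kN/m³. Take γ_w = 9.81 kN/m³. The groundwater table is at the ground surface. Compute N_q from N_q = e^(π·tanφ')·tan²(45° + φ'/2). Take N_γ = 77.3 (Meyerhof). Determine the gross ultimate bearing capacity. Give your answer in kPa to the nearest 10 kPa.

tan39° = 0.8098, so N_q = e^(π×0.8098)·tan²(64.5°) = 12.731 × 4.395 = 55.96.
γ' = 19.9 − 9.81 = 10.09 kN/m³ (submerged throughout). q = 10.09 × 1.07 = 10.796 kPa; the same γ' applies in the ½γBN_γ term.
q·N_q = 10.796 × 55.957 = 604.13 kPa
0.5·γ·B·N_γ = 0.5 × 10.09 × 1.2 × 77.3 = 467.97 kPa
q_ult = 604.13 + 467.97 = 1072.1 kPa.

q_ult ≈ 1070 kPa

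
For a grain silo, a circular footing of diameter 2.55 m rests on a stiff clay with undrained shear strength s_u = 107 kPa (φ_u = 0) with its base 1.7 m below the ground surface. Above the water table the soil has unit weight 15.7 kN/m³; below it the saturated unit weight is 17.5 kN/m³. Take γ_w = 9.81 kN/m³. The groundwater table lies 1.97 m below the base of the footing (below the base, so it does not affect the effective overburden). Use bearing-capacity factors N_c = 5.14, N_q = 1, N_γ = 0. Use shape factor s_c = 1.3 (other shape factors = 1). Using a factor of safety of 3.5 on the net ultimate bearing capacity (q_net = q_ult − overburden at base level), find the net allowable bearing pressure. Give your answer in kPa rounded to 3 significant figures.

Effective surcharge at the founding depth q = γ·D_f = 15.7 × 1.7 = 26.69 kPa.
q_ult = c·N_c·s_c + q·N_q
     = 107 × 5.14 × 1.3 + 26.69 × 1
     = 714.97 + 26.69 = 741.66 kPa.
q_net = 741.66 − 26.69 = 714.97 kPa.
q_all(net) = 714.97 / 3.5 = 204.28 kPa.

q_all(net) ≈ 204 kPa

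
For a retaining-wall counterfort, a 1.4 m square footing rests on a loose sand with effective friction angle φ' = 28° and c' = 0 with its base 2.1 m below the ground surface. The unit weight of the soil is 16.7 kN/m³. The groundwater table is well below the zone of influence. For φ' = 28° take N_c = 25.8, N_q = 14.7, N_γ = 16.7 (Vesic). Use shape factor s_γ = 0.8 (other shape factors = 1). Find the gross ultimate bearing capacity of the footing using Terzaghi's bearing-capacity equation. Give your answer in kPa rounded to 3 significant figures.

Effective surcharge at the founding depth q = γ·D_f = 16.7 × 2.1 = 35.07 kPa.
q_ult = q·N_q + 0.5·γ·B·N_γ·s_γ
     = 35.07 × 14.7 + 0.5 × 16.7 × 1.4 × 16.7 × 0.8
     = 515.53 + 156.18 = 671.71 kPa.

q_ult ≈ 672 kPa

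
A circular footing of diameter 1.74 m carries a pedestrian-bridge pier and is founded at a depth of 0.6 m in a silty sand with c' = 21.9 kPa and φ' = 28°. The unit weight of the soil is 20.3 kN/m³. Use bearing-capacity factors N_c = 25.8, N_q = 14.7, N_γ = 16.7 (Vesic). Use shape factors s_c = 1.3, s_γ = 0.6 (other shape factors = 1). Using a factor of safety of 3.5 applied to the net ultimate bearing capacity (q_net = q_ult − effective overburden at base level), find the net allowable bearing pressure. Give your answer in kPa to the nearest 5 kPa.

q_all(net) ≈ 310 kPa

q = γ·D_f = 20.3 × 0.6 = 12.18 kPa.
c·N_c·s_c = 21.9 × 25.8 × 1.3 = 734.53 kPa
q·N_q = 12.18 × 14.7 = 179.05 kPa
0.5·γ·B·N_γ·s_γ = 0.5 × 20.3 × 1.74 × 16.7 × 0.6 = 176.96 kPa
q_ult = 734.53 + 179.05 + 176.96 = 1090.5 kPa.
Net ultimate: q_net = 1090.5 − 12.18 = 1078.4 kPa.
q_all(net) = 1078.4 / 3.5 = 308.1 kPa.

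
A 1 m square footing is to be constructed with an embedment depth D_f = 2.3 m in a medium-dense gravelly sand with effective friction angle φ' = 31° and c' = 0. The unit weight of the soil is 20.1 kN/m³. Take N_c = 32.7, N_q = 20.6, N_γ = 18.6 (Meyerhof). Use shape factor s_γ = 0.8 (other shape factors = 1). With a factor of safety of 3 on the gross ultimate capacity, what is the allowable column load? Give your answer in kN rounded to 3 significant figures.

P_all ≈ 367 kN

q = γ·D_f = 20.1 × 2.3 = 46.23 kPa.
q·N_q = 46.23 × 20.6 = 952.34 kPa
0.5·γ·B·N_γ·s_γ = 0.5 × 20.1 × 1 × 18.6 × 0.8 = 149.54 kPa
q_ult = 952.34 + 149.54 = 1101.9 kPa.
Gross allowable pressure q_all = 1101.9 / 3 = 367.29 kPa.
Footing area = 1 m², so allowable column load = 367.29 × 1 = 367.29 kN.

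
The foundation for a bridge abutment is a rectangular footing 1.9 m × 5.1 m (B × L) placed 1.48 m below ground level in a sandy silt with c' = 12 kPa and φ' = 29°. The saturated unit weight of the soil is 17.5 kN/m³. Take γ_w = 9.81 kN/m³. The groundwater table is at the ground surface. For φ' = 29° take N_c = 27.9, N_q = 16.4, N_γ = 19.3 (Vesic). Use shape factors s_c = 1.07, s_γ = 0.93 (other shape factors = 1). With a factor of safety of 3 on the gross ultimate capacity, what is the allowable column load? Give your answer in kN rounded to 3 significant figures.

With the water table at the surface the whole profile is submerged: γ' = 17.5 − 9.81 = 7.69 kN/m³, so q = γ'·D_f = 11.381 kPa; the same γ' applies in the ½γBN_γ term.
q_ult = c·N_c·s_c + q·N_q + 0.5·γ·B·N_γ·s_γ
     = 12 × 27.9 × 1.07 + 11.381 × 16.4 + 0.5 × 7.69 × 1.9 × 19.3 × 0.93
     = 358.24 + 186.65 + 131.13 = 676.01 kPa.
Gross allowable pressure q_all = 676.01 / 3 = 225.34 kPa.
Footing area = 9.69 m², so allowable column load = 225.34 × 9.69 = 2183.5 kN.

P_all ≈ 2180 kN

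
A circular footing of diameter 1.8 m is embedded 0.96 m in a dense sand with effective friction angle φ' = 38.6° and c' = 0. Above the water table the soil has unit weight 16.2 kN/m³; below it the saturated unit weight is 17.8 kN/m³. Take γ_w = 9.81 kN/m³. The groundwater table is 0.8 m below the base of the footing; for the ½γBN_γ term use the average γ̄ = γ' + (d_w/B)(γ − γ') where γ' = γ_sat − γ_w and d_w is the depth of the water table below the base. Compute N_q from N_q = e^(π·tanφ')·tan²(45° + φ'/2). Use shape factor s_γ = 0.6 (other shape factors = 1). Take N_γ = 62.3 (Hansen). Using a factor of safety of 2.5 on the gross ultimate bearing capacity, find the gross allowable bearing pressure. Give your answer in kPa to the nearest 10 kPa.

N_q = e^(π·tan38.6°)·tan²(64.3°) = 53.01.
q = γ·D_f = 16.2 × 0.96 = 15.552 kPa.
γ' = 7.99 kN/m³; averaging over the depth B below the base, γ̄ = γ' + (d_w/B)(γ − γ') = 11.639 kN/m³.
q·N_q = 15.552 × 53.014 = 824.48 kPa
0.5·γ·B·N_γ·s_γ = 0.5 × 11.639 × 1.8 × 62.3 × 0.6 = 391.56 kPa
q_ult = 824.48 + 391.56 = 1216 kPa.
q_all = 1216 / 2.5 = 486.41 kPa.

q_all ≈ 490 kPa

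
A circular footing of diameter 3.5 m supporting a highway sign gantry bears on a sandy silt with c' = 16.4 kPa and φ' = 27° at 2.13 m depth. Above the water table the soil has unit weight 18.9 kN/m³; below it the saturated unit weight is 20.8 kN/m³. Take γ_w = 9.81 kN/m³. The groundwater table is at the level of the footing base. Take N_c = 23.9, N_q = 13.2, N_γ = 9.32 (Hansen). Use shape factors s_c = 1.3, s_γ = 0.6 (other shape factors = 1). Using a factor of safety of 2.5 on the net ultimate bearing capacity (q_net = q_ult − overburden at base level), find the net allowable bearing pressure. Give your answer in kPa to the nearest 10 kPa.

q = γ·D_f = 18.9 × 2.13 = 40.257 kPa.
For the ½γBN_γ term take γ' = 20.8 − 9.81 = 10.99 kN/m³ (soil below base is submerged).
c·N_c·s_c = 16.4 × 23.9 × 1.3 = 509.55 kPa
q·N_q = 40.257 × 13.2 = 531.39 kPa
0.5·γ·B·N_γ·s_γ = 0.5 × 10.99 × 3.5 × 9.32 × 0.6 = 107.55 kPa
q_ult = 509.55 + 531.39 + 107.55 = 1148.5 kPa.
q_net = 1148.5 − 40.257 = 1108.2 kPa.
q_all(net) = 1108.2 / 2.5 = 443.29 kPa.

q_all(net) ≈ 440 kPa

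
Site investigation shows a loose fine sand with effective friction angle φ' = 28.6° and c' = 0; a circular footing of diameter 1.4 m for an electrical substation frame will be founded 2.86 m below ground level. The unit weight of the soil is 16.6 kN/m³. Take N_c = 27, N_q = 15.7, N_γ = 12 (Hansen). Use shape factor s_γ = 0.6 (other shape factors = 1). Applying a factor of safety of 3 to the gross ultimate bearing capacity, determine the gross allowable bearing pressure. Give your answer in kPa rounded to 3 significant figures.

q_all ≈ 276 kPa

Effective surcharge at the founding depth q = γ·D_f = 16.6 × 2.86 = 47.476 kPa.
q_ult = q·N_q + 0.5·γ·B·N_γ·s_γ
     = 47.476 × 15.7 + 0.5 × 16.6 × 1.4 × 12 × 0.6
     = 745.37 + 83.664 = 829.04 kPa.
q_all = q_ult / FS = 829.04 / 3 = 276.35 kPa.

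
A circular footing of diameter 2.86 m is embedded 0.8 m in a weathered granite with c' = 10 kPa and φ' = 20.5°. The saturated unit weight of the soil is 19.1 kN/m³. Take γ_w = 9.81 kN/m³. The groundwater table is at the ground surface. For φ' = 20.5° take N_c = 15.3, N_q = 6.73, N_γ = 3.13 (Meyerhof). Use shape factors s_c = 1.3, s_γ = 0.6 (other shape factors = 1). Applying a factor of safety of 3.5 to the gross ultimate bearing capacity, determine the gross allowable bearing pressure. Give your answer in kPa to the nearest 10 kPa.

q_all ≈ 80 kPa

γ' = 19.1 − 9.81 = 9.29 kN/m³ (submerged throughout). q = 9.29 × 0.8 = 7.432 kPa; the same γ' applies in the ½γBN_γ term.
c·N_c·s_c = 10 × 15.3 × 1.3 = 198.9 kPa
q·N_q = 7.432 × 6.73 = 50.017 kPa
0.5·γ·B·N_γ·s_γ = 0.5 × 9.29 × 2.86 × 3.13 × 0.6 = 24.949 kPa
q_ult = 198.9 + 50.017 + 24.949 = 273.87 kPa.
q_all = q_ult / FS = 273.87 / 3.5 = 78.247 kPa.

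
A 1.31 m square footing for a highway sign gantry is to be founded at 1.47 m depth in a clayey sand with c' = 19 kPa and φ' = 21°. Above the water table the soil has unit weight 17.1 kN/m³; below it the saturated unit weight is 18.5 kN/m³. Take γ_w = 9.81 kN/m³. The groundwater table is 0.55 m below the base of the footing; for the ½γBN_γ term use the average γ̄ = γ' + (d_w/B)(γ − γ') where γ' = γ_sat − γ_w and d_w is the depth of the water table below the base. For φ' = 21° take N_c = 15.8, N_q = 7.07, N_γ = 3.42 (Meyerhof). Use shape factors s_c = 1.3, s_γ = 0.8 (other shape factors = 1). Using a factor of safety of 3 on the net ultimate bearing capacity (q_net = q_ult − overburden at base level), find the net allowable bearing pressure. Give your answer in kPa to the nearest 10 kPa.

Effective surcharge at the founding depth q = γ·D_f = 17.1 × 1.47 = 25.137 kPa.
With d_w = 0.55 m < B, γ̄ = 8.69 + (0.55/1.31) × (17.1 − 8.69) = 12.221 kN/m³.
q_ult = c·N_c·s_c + q·N_q + 0.5·γ·B·N_γ·s_γ
     = 19 × 15.8 × 1.3 + 25.137 × 7.07 + 0.5 × 12.221 × 1.31 × 3.42 × 0.8
     = 390.26 + 177.72 + 21.901 = 589.88 kPa.
q_net = 589.88 − 25.137 = 564.74 kPa.
q_all(net) = 564.74 / 3 = 188.25 kPa.

q_all(net) ≈ 190 kPa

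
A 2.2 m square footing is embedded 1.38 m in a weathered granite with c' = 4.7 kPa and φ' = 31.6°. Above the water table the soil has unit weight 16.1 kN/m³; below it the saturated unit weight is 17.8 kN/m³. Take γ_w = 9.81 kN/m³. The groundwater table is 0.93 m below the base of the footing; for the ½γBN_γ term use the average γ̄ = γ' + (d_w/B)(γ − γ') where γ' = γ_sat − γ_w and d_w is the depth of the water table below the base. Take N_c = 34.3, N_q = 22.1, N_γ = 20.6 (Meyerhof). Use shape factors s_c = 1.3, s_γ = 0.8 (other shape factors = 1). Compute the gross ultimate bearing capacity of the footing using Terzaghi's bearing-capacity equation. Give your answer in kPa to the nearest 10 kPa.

q_ult ≈ 910 kPa

Overburden at base level: q = 16.1 × 1.38 = 22.218 kPa.
The water table is 0.93 m below the base (< B = 2.2 m), so the ½γBN_γ term uses γ̄ = γ' + (d_w/B)(γ − γ') = 7.99 + (0.93/2.2)(16.1 − 7.99) = 11.418 kN/m³.
Cohesion term c·N_c·s_c = 4.7 × 34.3 × 1.3 = 209.57 kPa; surcharge term q·N_q = 22.218 × 22.1 = 491.02 kPa; self-weight term 0.5·γ·B·N_γ·s_γ = 0.5 × 11.418 × 2.2 × 20.6 × 0.8 = 206.99 kPa.
q_ult = 209.57 + 491.02 + 206.99 = 907.58 kPa.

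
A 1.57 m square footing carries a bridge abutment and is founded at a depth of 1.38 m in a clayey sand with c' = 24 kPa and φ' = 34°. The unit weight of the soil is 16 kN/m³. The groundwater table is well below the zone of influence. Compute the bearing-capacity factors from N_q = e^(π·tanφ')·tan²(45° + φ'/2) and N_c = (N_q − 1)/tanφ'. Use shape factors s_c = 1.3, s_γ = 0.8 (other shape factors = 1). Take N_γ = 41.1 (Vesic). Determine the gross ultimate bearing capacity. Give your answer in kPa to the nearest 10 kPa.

q_ult ≈ 2380 kPa

tan34° = 0.6745, so N_q = e^(π×0.6745)·tan²(62°) = 8.323 × 3.537 = 29.44.
N_c = (29.44 − 1)/tan34° = 42.16.
q = γ·D_f = 16 × 1.38 = 22.08 kPa.
c·N_c·s_c = 24 × 42.164 × 1.3 = 1315.5 kPa
q·N_q = 22.08 × 29.44 = 650.03 kPa
0.5·γ·B·N_γ·s_γ = 0.5 × 16 × 1.57 × 41.1 × 0.8 = 412.97 kPa
q_ult = 1315.5 + 650.03 + 412.97 = 2378.5 kPa.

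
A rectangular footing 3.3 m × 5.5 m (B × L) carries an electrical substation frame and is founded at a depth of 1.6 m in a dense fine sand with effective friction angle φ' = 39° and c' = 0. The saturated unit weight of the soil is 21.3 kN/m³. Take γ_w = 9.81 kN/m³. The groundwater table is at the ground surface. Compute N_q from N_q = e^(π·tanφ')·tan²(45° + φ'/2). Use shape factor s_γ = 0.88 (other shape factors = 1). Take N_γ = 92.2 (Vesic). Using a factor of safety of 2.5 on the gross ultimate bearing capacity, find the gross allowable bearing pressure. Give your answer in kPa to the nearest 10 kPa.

q_all ≈ 1030 kPa

N_q = e^(π·tan39°)·tan²(64.5°) = 55.96.
With the water table at the surface the whole profile is submerged: γ' = 21.3 − 9.81 = 11.49 kN/m³, so q = γ'·D_f = 18.384 kPa; the same γ' applies in the ½γBN_γ term.
q_ult = q·N_q + 0.5·γ·B·N_γ·s_γ
     = 18.384 × 55.957 + 0.5 × 11.49 × 3.3 × 92.2 × 0.88
     = 1028.7 + 1538.2 = 2566.9 kPa.
q_all = 2566.9 / 2.5 = 1026.8 kPa.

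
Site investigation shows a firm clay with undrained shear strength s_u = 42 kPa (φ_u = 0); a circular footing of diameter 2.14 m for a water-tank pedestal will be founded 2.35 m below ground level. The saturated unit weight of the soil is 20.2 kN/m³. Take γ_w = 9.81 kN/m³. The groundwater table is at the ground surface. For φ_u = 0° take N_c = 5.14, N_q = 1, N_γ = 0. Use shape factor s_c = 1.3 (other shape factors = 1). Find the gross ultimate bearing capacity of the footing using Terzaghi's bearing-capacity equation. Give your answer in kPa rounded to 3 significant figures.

q_ult ≈ 305 kPa

γ' = 20.2 − 9.81 = 10.39 kN/m³ (submerged throughout). q = 10.39 × 2.35 = 24.416 kPa.
c·N_c·s_c = 42 × 5.14 × 1.3 = 280.64 kPa
q·N_q = 24.416 × 1 = 24.416 kPa
q_ult = 280.64 + 24.416 = 305.06 kPa.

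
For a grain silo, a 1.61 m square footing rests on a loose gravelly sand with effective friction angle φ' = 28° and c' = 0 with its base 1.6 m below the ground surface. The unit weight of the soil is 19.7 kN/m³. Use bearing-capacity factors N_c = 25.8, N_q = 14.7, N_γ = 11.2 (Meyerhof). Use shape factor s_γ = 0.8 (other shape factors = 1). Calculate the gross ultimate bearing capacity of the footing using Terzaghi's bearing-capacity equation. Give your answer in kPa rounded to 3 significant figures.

q = γ·D_f = 19.7 × 1.6 = 31.52 kPa.
q·N_q = 31.52 × 14.7 = 463.34 kPa
0.5·γ·B·N_γ·s_γ = 0.5 × 19.7 × 1.61 × 11.2 × 0.8 = 142.09 kPa
q_ult = 463.34 + 142.09 = 605.44 kPa.

q_ult ≈ 605 kPa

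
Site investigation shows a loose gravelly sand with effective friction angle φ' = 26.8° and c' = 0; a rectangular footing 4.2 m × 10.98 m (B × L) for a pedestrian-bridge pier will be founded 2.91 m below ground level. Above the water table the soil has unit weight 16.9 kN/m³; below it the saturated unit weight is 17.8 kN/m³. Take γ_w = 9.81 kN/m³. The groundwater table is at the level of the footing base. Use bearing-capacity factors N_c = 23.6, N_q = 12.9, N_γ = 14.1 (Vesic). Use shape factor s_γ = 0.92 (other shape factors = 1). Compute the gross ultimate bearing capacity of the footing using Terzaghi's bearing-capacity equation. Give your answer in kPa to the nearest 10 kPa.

q_ult ≈ 850 kPa

q = γ·D_f = 16.9 × 2.91 = 49.179 kPa.
For the ½γBN_γ term take γ' = 17.8 − 9.81 = 7.99 kN/m³ (soil below base is submerged).
q·N_q = 49.179 × 12.9 = 634.41 kPa
0.5·γ·B·N_γ·s_γ = 0.5 × 7.99 × 4.2 × 14.1 × 0.92 = 217.66 kPa
q_ult = 634.41 + 217.66 = 852.07 kPa.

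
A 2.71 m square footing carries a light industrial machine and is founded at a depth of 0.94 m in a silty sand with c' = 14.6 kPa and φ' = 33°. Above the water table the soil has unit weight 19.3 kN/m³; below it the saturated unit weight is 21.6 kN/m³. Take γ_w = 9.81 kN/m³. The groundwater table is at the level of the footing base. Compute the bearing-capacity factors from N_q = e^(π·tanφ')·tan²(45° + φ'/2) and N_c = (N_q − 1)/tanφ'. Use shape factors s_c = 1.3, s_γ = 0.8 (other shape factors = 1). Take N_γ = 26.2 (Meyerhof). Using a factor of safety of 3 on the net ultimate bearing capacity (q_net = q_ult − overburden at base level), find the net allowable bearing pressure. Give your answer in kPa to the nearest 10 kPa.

N_q = e^(π·tan33°)·tan²(61.5°) = 26.09; N_c = (N_q − 1)/tanφ' = 38.64.
q = γ·D_f = 19.3 × 0.94 = 18.142 kPa.
For the ½γBN_γ term take γ' = 21.6 − 9.81 = 11.79 kN/m³ (soil below base is submerged).
c·N_c·s_c = 14.6 × 38.638 × 1.3 = 733.36 kPa
q·N_q = 18.142 × 26.092 = 473.36 kPa
0.5·γ·B·N_γ·s_γ = 0.5 × 11.79 × 2.71 × 26.2 × 0.8 = 334.85 kPa
q_ult = 733.36 + 473.36 + 334.85 = 1541.6 kPa.
q_net = 1541.6 − 18.142 = 1523.4 kPa.
q_all(net) = 1523.4 / 3 = 507.81 kPa.

q_all(net) ≈ 510 kPa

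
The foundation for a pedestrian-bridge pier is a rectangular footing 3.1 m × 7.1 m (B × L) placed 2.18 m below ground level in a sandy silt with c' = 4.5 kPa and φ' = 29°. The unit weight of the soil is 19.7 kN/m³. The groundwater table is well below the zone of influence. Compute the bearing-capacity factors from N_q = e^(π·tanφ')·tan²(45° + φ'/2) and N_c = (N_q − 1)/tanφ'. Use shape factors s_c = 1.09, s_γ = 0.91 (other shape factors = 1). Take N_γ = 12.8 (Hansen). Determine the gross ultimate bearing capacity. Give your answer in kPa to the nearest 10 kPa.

q_ult ≈ 1200 kPa

tan29° = 0.5543, so N_q = e^(π×0.5543)·tan²(59.5°) = 5.705 × 2.882 = 16.44.
N_c = (16.44 − 1)/tan29° = 27.86.
Effective surcharge at the founding depth q = γ·D_f = 19.7 × 2.18 = 42.946 kPa.
q_ult = c·N_c·s_c + q·N_q + 0.5·γ·B·N_γ·s_γ
     = 4.5 × 27.86 × 1.09 + 42.946 × 16.443 + 0.5 × 19.7 × 3.1 × 12.8 × 0.91
     = 136.66 + 706.17 + 355.67 = 1198.5 kPa.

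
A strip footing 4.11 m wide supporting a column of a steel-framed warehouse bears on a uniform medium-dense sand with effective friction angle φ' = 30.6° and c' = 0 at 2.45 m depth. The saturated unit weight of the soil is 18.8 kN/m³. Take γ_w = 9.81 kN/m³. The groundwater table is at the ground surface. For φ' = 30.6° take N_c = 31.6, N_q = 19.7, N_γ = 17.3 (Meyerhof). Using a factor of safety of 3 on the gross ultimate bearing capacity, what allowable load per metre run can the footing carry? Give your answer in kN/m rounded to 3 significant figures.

Water table at ground surface, so effective unit weight γ' = 18.8 − 9.81 = 8.99 kN/m³ is used throughout; overburden q = 8.99 × 2.45 = 22.026 kPa; the same γ' applies in the ½γBN_γ term.
Surcharge term q·N_q = 22.026 × 19.7 = 433.9 kPa; self-weight term 0.5·γ·B·N_γ = 0.5 × 8.99 × 4.11 × 17.3 = 319.61 kPa.
q_ult = 433.9 + 319.61 = 753.51 kPa.
Gross allowable pressure q_all = 753.51 / 3 = 251.17 kPa.
Allowable wall load = q_all × B = 251.17 × 4.11 = 1032.3 kN per metre run.

≈ 1030 kN/m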